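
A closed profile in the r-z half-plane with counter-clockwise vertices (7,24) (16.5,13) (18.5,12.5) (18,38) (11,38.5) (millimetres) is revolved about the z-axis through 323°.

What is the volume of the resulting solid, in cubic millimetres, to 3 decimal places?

Profile (r,z), 5 vertices: (7,24) (16.5,13) (18.5,12.5) (18,38) (11,38.5)
edge 0: (7,24)→(16.5,13)  cross = 7·13 − 16.5·24 = -305.0000; (r_i+r_j)·cross = 23.5·-305.0000 = -7167.5000
edge 1: (16.5,13)→(18.5,12.5)  cross = 16.5·12.5 − 18.5·13 = -34.2500; (r_i+r_j)·cross = 35·-34.2500 = -1198.7500
edge 2: (18.5,12.5)→(18,38)  cross = 18.5·38 − 18·12.5 = 478.0000; (r_i+r_j)·cross = 36.5·478.0000 = 17447.0000
edge 3: (18,38)→(11,38.5)  cross = 18·38.5 − 11·38 = 275.0000; (r_i+r_j)·cross = 29·275.0000 = 7975.0000
edge 4: (11,38.5)→(7,24)  cross = 11·24 − 7·38.5 = -5.5000; (r_i+r_j)·cross = 18·-5.5000 = -99.0000
Σcross = 408.2500 → A = |Σcross|/2 = 204.1250 mm²
Σ(r_i+r_j)·cross = 16956.7500 → first moment M = |Σ|/6 = 2826.1250
R_c = M/A = 2826.1250/204.1250 = 13.8451 mm
θ = 323° = 5.637413 rad
V = θ·R_c·A = 5.637413·13.8451·204.1250 = 15932.035 mm³

Volume = 15932.035 mm³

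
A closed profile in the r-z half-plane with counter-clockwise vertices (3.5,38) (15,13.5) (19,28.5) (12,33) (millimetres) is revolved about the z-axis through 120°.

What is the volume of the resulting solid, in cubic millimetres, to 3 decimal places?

Volume = 3579.976 mm³

Profile (r,z), 4 vertices: (3.5,38) (15,13.5) (19,28.5) (12,33)
edge 0: (3.5,38)→(15,13.5)  cross = 3.5·13.5 − 15·38 = -522.7500; (r_i+r_j)·cross = 18.5·-522.7500 = -9670.8750
edge 1: (15,13.5)→(19,28.5)  cross = 15·28.5 − 19·13.5 = 171.0000; (r_i+r_j)·cross = 34·171.0000 = 5814.0000
edge 2: (19,28.5)→(12,33)  cross = 19·33 − 12·28.5 = 285.0000; (r_i+r_j)·cross = 31·285.0000 = 8835.0000
edge 3: (12,33)→(3.5,38)  cross = 12·38 − 3.5·33 = 340.5000; (r_i+r_j)·cross = 15.5·340.5000 = 5277.7500
Σcross = 273.7500 → A = |Σcross|/2 = 136.8750 mm²
Σ(r_i+r_j)·cross = 10255.8750 → first moment M = |Σ|/6 = 1709.3125
R_c = M/A = 1709.3125/136.8750 = 12.4881 mm
θ = 120° = 2.094395 rad
V = θ·R_c·A = 2.094395·12.4881·136.8750 = 3579.976 mm³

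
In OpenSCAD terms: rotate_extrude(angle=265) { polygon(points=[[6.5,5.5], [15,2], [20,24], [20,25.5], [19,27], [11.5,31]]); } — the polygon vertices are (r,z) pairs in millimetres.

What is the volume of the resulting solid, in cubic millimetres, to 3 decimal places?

Volume = 14704.806 mm³

Profile (r,z), 6 vertices: (6.5,5.5) (15,2) (20,24) (20,25.5) (19,27) (11.5,31)
edge 0: (6.5,5.5)→(15,2)  cross = 6.5·2 − 15·5.5 = -69.5000; (r_i+r_j)·cross = 21.5·-69.5000 = -1494.2500
edge 1: (15,2)→(20,24)  cross = 15·24 − 20·2 = 320.0000; (r_i+r_j)·cross = 35·320.0000 = 11200.0000
edge 2: (20,24)→(20,25.5)  cross = 20·25.5 − 20·24 = 30.0000; (r_i+r_j)·cross = 40·30.0000 = 1200.0000
edge 3: (20,25.5)→(19,27)  cross = 20·27 − 19·25.5 = 55.5000; (r_i+r_j)·cross = 39·55.5000 = 2164.5000
edge 4: (19,27)→(11.5,31)  cross = 19·31 − 11.5·27 = 278.5000; (r_i+r_j)·cross = 30.5·278.5000 = 8494.2500
edge 5: (11.5,31)→(6.5,5.5)  cross = 11.5·5.5 − 6.5·31 = -138.2500; (r_i+r_j)·cross = 18·-138.2500 = -2488.5000
Σcross = 476.2500 → A = |Σcross|/2 = 238.1250 mm²
Σ(r_i+r_j)·cross = 19076.0000 → first moment M = |Σ|/6 = 3179.3333
R_c = M/A = 3179.3333/238.1250 = 13.3515 mm
θ = 265° = 4.625123 rad
V = θ·R_c·A = 4.625123·13.3515·238.1250 = 14704.806 mm³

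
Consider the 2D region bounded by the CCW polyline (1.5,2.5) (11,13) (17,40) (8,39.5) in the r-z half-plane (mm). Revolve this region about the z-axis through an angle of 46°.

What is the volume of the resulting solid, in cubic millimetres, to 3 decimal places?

Profile (r,z), 4 vertices: (1.5,2.5) (11,13) (17,40) (8,39.5)
edge 0: (1.5,2.5)→(11,13)  cross = 1.5·13 − 11·2.5 = -8.0000; (r_i+r_j)·cross = 12.5·-8.0000 = -100.0000
edge 1: (11,13)→(17,40)  cross = 11·40 − 17·13 = 219.0000; (r_i+r_j)·cross = 28·219.0000 = 6132.0000
edge 2: (17,40)→(8,39.5)  cross = 17·39.5 − 8·40 = 351.5000; (r_i+r_j)·cross = 25·351.5000 = 8787.5000
edge 3: (8,39.5)→(1.5,2.5)  cross = 8·2.5 − 1.5·39.5 = -39.2500; (r_i+r_j)·cross = 9.5·-39.2500 = -372.8750
Σcross = 523.2500 → A = |Σcross|/2 = 261.6250 mm²
Σ(r_i+r_j)·cross = 14446.6250 → first moment M = |Σ|/6 = 2407.7708
R_c = M/A = 2407.7708/261.6250 = 9.2031 mm
θ = 46° = 0.802851 rad
V = θ·R_c·A = 0.802851·9.2031·261.6250 = 1933.082 mm³

Volume = 1933.082 mm³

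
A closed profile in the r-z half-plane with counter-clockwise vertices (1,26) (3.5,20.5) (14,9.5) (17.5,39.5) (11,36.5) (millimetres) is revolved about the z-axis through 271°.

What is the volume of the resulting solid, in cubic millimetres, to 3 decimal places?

Profile (r,z), 5 vertices: (1,26) (3.5,20.5) (14,9.5) (17.5,39.5) (11,36.5)
edge 0: (1,26)→(3.5,20.5)  cross = 1·20.5 − 3.5·26 = -70.5000; (r_i+r_j)·cross = 4.5·-70.5000 = -317.2500
edge 1: (3.5,20.5)→(14,9.5)  cross = 3.5·9.5 − 14·20.5 = -253.7500; (r_i+r_j)·cross = 17.5·-253.7500 = -4440.6250
edge 2: (14,9.5)→(17.5,39.5)  cross = 14·39.5 − 17.5·9.5 = 386.7500; (r_i+r_j)·cross = 31.5·386.7500 = 12182.6250
edge 3: (17.5,39.5)→(11,36.5)  cross = 17.5·36.5 − 11·39.5 = 204.2500; (r_i+r_j)·cross = 28.5·204.2500 = 5821.1250
edge 4: (11,36.5)→(1,26)  cross = 11·26 − 1·36.5 = 249.5000; (r_i+r_j)·cross = 12·249.5000 = 2994.0000
Σcross = 516.2500 → A = |Σcross|/2 = 258.1250 mm²
Σ(r_i+r_j)·cross = 16239.8750 → first moment M = |Σ|/6 = 2706.6458
R_c = M/A = 2706.6458/258.1250 = 10.4858 mm
θ = 271° = 4.729842 rad
V = θ·R_c·A = 4.729842·10.4858·258.1250 = 12802.008 mm³

Volume = 12802.008 mm³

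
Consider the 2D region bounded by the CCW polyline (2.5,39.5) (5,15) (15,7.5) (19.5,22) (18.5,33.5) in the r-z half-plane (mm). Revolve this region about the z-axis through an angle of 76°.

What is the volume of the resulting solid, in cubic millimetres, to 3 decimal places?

Profile (r,z), 5 vertices: (2.5,39.5) (5,15) (15,7.5) (19.5,22) (18.5,33.5)
edge 0: (2.5,39.5)→(5,15)  cross = 2.5·15 − 5·39.5 = -160.0000; (r_i+r_j)·cross = 7.5·-160.0000 = -1200.0000
edge 1: (5,15)→(15,7.5)  cross = 5·7.5 − 15·15 = -187.5000; (r_i+r_j)·cross = 20·-187.5000 = -3750.0000
edge 2: (15,7.5)→(19.5,22)  cross = 15·22 − 19.5·7.5 = 183.7500; (r_i+r_j)·cross = 34.5·183.7500 = 6339.3750
edge 3: (19.5,22)→(18.5,33.5)  cross = 19.5·33.5 − 18.5·22 = 246.2500; (r_i+r_j)·cross = 38·246.2500 = 9357.5000
edge 4: (18.5,33.5)→(2.5,39.5)  cross = 18.5·39.5 − 2.5·33.5 = 647.0000; (r_i+r_j)·cross = 21·647.0000 = 13587.0000
Σcross = 729.5000 → A = |Σcross|/2 = 364.7500 mm²
Σ(r_i+r_j)·cross = 24333.8750 → first moment M = |Σ|/6 = 4055.6458
R_c = M/A = 4055.6458/364.7500 = 11.1190 mm
θ = 76° = 1.326450 rad
V = θ·R_c·A = 1.326450·11.1190·364.7500 = 5379.612 mm³

Volume = 5379.612 mm³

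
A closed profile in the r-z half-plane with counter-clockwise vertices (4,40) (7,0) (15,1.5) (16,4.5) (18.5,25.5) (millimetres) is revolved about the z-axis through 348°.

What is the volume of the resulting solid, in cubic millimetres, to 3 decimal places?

Volume = 24354.076 mm³

Profile (r,z), 5 vertices: (4,40) (7,0) (15,1.5) (16,4.5) (18.5,25.5)
edge 0: (4,40)→(7,0)  cross = 4·0 − 7·40 = -280.0000; (r_i+r_j)·cross = 11·-280.0000 = -3080.0000
edge 1: (7,0)→(15,1.5)  cross = 7·1.5 − 15·0 = 10.5000; (r_i+r_j)·cross = 22·10.5000 = 231.0000
edge 2: (15,1.5)→(16,4.5)  cross = 15·4.5 − 16·1.5 = 43.5000; (r_i+r_j)·cross = 31·43.5000 = 1348.5000
edge 3: (16,4.5)→(18.5,25.5)  cross = 16·25.5 − 18.5·4.5 = 324.7500; (r_i+r_j)·cross = 34.5·324.7500 = 11203.8750
edge 4: (18.5,25.5)→(4,40)  cross = 18.5·40 − 4·25.5 = 638.0000; (r_i+r_j)·cross = 22.5·638.0000 = 14355.0000
Σcross = 736.7500 → A = |Σcross|/2 = 368.3750 mm²
Σ(r_i+r_j)·cross = 24058.3750 → first moment M = |Σ|/6 = 4009.7292
R_c = M/A = 4009.7292/368.3750 = 10.8849 mm
θ = 348° = 6.073746 rad
V = θ·R_c·A = 6.073746·10.8849·368.3750 = 24354.076 mm³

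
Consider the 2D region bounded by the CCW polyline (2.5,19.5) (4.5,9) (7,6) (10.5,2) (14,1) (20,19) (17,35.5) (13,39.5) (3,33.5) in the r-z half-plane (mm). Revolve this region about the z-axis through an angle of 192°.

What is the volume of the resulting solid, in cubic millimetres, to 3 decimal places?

Profile (r,z), 9 vertices: (2.5,19.5) (4.5,9) (7,6) (10.5,2) (14,1) (20,19) (17,35.5) (13,39.5) (3,33.5)
edge 0: (2.5,19.5)→(4.5,9)  cross = 2.5·9 − 4.5·19.5 = -65.2500; (r_i+r_j)·cross = 7·-65.2500 = -456.7500
edge 1: (4.5,9)→(7,6)  cross = 4.5·6 − 7·9 = -36.0000; (r_i+r_j)·cross = 11.5·-36.0000 = -414.0000
edge 2: (7,6)→(10.5,2)  cross = 7·2 − 10.5·6 = -49.0000; (r_i+r_j)·cross = 17.5·-49.0000 = -857.5000
edge 3: (10.5,2)→(14,1)  cross = 10.5·1 − 14·2 = -17.5000; (r_i+r_j)·cross = 24.5·-17.5000 = -428.7500
edge 4: (14,1)→(20,19)  cross = 14·19 − 20·1 = 246.0000; (r_i+r_j)·cross = 34·246.0000 = 8364.0000
edge 5: (20,19)→(17,35.5)  cross = 20·35.5 − 17·19 = 387.0000; (r_i+r_j)·cross = 37·387.0000 = 14319.0000
edge 6: (17,35.5)→(13,39.5)  cross = 17·39.5 − 13·35.5 = 210.0000; (r_i+r_j)·cross = 30·210.0000 = 6300.0000
edge 7: (13,39.5)→(3,33.5)  cross = 13·33.5 − 3·39.5 = 317.0000; (r_i+r_j)·cross = 16·317.0000 = 5072.0000
edge 8: (3,33.5)→(2.5,19.5)  cross = 3·19.5 − 2.5·33.5 = -25.2500; (r_i+r_j)·cross = 5.5·-25.2500 = -138.8750
Σcross = 967.0000 → A = |Σcross|/2 = 483.5000 mm²
Σ(r_i+r_j)·cross = 31759.1250 → first moment M = |Σ|/6 = 5293.1875
R_c = M/A = 5293.1875/483.5000 = 10.9476 mm
θ = 192° = 3.351032 rad
V = θ·R_c·A = 3.351032·10.9476·483.5000 = 17737.642 mm³

Volume = 17737.642 mm³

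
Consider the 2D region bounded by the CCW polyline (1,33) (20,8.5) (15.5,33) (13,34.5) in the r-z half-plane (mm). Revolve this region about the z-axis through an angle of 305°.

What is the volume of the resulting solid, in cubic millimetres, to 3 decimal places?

Profile (r,z), 4 vertices: (1,33) (20,8.5) (15.5,33) (13,34.5)
edge 0: (1,33)→(20,8.5)  cross = 1·8.5 − 20·33 = -651.5000; (r_i+r_j)·cross = 21·-651.5000 = -13681.5000
edge 1: (20,8.5)→(15.5,33)  cross = 20·33 − 15.5·8.5 = 528.2500; (r_i+r_j)·cross = 35.5·528.2500 = 18752.8750
edge 2: (15.5,33)→(13,34.5)  cross = 15.5·34.5 − 13·33 = 105.7500; (r_i+r_j)·cross = 28.5·105.7500 = 3013.8750
edge 3: (13,34.5)→(1,33)  cross = 13·33 − 1·34.5 = 394.5000; (r_i+r_j)·cross = 14·394.5000 = 5523.0000
Σcross = 377.0000 → A = |Σcross|/2 = 188.5000 mm²
Σ(r_i+r_j)·cross = 13608.2500 → first moment M = |Σ|/6 = 2268.0417
R_c = M/A = 2268.0417/188.5000 = 12.0321 mm
θ = 305° = 5.323254 rad
V = θ·R_c·A = 5.323254·12.0321·188.5000 = 12073.362 mm³

Volume = 12073.362 mm³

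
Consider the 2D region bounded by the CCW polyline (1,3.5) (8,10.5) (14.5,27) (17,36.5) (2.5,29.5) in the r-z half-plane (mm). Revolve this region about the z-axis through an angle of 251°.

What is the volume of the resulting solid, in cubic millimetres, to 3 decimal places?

Volume = 8335.887 mm³

Profile (r,z), 5 vertices: (1,3.5) (8,10.5) (14.5,27) (17,36.5) (2.5,29.5)
edge 0: (1,3.5)→(8,10.5)  cross = 1·10.5 − 8·3.5 = -17.5000; (r_i+r_j)·cross = 9·-17.5000 = -157.5000
edge 1: (8,10.5)→(14.5,27)  cross = 8·27 − 14.5·10.5 = 63.7500; (r_i+r_j)·cross = 22.5·63.7500 = 1434.3750
edge 2: (14.5,27)→(17,36.5)  cross = 14.5·36.5 − 17·27 = 70.2500; (r_i+r_j)·cross = 31.5·70.2500 = 2212.8750
edge 3: (17,36.5)→(2.5,29.5)  cross = 17·29.5 − 2.5·36.5 = 410.2500; (r_i+r_j)·cross = 19.5·410.2500 = 7999.8750
edge 4: (2.5,29.5)→(1,3.5)  cross = 2.5·3.5 − 1·29.5 = -20.7500; (r_i+r_j)·cross = 3.5·-20.7500 = -72.6250
Σcross = 506.0000 → A = |Σcross|/2 = 253.0000 mm²
Σ(r_i+r_j)·cross = 11417.0000 → first moment M = |Σ|/6 = 1902.8333
R_c = M/A = 1902.8333/253.0000 = 7.5211 mm
θ = 251° = 4.380776 rad
V = θ·R_c·A = 4.380776·7.5211·253.0000 = 8335.887 mm³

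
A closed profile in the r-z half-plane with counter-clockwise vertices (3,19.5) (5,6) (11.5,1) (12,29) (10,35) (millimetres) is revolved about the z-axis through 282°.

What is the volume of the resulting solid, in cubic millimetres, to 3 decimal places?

Profile (r,z), 5 vertices: (3,19.5) (5,6) (11.5,1) (12,29) (10,35)
edge 0: (3,19.5)→(5,6)  cross = 3·6 − 5·19.5 = -79.5000; (r_i+r_j)·cross = 8·-79.5000 = -636.0000
edge 1: (5,6)→(11.5,1)  cross = 5·1 − 11.5·6 = -64.0000; (r_i+r_j)·cross = 16.5·-64.0000 = -1056.0000
edge 2: (11.5,1)→(12,29)  cross = 11.5·29 − 12·1 = 321.5000; (r_i+r_j)·cross = 23.5·321.5000 = 7555.2500
edge 3: (12,29)→(10,35)  cross = 12·35 − 10·29 = 130.0000; (r_i+r_j)·cross = 22·130.0000 = 2860.0000
edge 4: (10,35)→(3,19.5)  cross = 10·19.5 − 3·35 = 90.0000; (r_i+r_j)·cross = 13·90.0000 = 1170.0000
Σcross = 398.0000 → A = |Σcross|/2 = 199.0000 mm²
Σ(r_i+r_j)·cross = 9893.2500 → first moment M = |Σ|/6 = 1648.8750
R_c = M/A = 1648.8750/199.0000 = 8.2858 mm
θ = 282° = 4.921828 rad
V = θ·R_c·A = 4.921828·8.2858·199.0000 = 8115.480 mm³

Volume = 8115.480 mm³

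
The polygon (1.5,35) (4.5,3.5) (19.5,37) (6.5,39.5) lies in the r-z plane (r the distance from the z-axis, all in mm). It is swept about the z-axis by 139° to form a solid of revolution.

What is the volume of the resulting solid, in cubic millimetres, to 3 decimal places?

Volume = 6697.398 mm³

Profile (r,z), 4 vertices: (1.5,35) (4.5,3.5) (19.5,37) (6.5,39.5)
edge 0: (1.5,35)→(4.5,3.5)  cross = 1.5·3.5 − 4.5·35 = -152.2500; (r_i+r_j)·cross = 6·-152.2500 = -913.5000
edge 1: (4.5,3.5)→(19.5,37)  cross = 4.5·37 − 19.5·3.5 = 98.2500; (r_i+r_j)·cross = 24·98.2500 = 2358.0000
edge 2: (19.5,37)→(6.5,39.5)  cross = 19.5·39.5 − 6.5·37 = 529.7500; (r_i+r_j)·cross = 26·529.7500 = 13773.5000
edge 3: (6.5,39.5)→(1.5,35)  cross = 6.5·35 − 1.5·39.5 = 168.2500; (r_i+r_j)·cross = 8·168.2500 = 1346.0000
Σcross = 644.0000 → A = |Σcross|/2 = 322.0000 mm²
Σ(r_i+r_j)·cross = 16564.0000 → first moment M = |Σ|/6 = 2760.6667
R_c = M/A = 2760.6667/322.0000 = 8.5735 mm
θ = 139° = 2.426008 rad
V = θ·R_c·A = 2.426008·8.5735·322.0000 = 6697.398 mm³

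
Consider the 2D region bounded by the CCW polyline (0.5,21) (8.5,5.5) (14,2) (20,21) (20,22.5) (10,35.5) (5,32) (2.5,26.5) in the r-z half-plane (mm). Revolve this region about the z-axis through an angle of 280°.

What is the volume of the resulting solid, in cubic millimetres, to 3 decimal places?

Profile (r,z), 8 vertices: (0.5,21) (8.5,5.5) (14,2) (20,21) (20,22.5) (10,35.5) (5,32) (2.5,26.5)
edge 0: (0.5,21)→(8.5,5.5)  cross = 0.5·5.5 − 8.5·21 = -175.7500; (r_i+r_j)·cross = 9·-175.7500 = -1581.7500
edge 1: (8.5,5.5)→(14,2)  cross = 8.5·2 − 14·5.5 = -60.0000; (r_i+r_j)·cross = 22.5·-60.0000 = -1350.0000
edge 2: (14,2)→(20,21)  cross = 14·21 − 20·2 = 254.0000; (r_i+r_j)·cross = 34·254.0000 = 8636.0000
edge 3: (20,21)→(20,22.5)  cross = 20·22.5 − 20·21 = 30.0000; (r_i+r_j)·cross = 40·30.0000 = 1200.0000
edge 4: (20,22.5)→(10,35.5)  cross = 20·35.5 − 10·22.5 = 485.0000; (r_i+r_j)·cross = 30·485.0000 = 14550.0000
edge 5: (10,35.5)→(5,32)  cross = 10·32 − 5·35.5 = 142.5000; (r_i+r_j)·cross = 15·142.5000 = 2137.5000
edge 6: (5,32)→(2.5,26.5)  cross = 5·26.5 − 2.5·32 = 52.5000; (r_i+r_j)·cross = 7.5·52.5000 = 393.7500
edge 7: (2.5,26.5)→(0.5,21)  cross = 2.5·21 − 0.5·26.5 = 39.2500; (r_i+r_j)·cross = 3·39.2500 = 117.7500
Σcross = 767.5000 → A = |Σcross|/2 = 383.7500 mm²
Σ(r_i+r_j)·cross = 24103.2500 → first moment M = |Σ|/6 = 4017.2083
R_c = M/A = 4017.2083/383.7500 = 10.4683 mm
θ = 280° = 4.886922 rad
V = θ·R_c·A = 4.886922·10.4683·383.7500 = 19631.783 mm³

Volume = 19631.783 mm³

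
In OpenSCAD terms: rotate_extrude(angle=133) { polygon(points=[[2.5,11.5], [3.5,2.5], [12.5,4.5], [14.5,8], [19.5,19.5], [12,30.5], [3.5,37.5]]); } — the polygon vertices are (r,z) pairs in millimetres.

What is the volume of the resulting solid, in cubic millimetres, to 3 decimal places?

Volume = 8185.925 mm³

Profile (r,z), 7 vertices: (2.5,11.5) (3.5,2.5) (12.5,4.5) (14.5,8) (19.5,19.5) (12,30.5) (3.5,37.5)
edge 0: (2.5,11.5)→(3.5,2.5)  cross = 2.5·2.5 − 3.5·11.5 = -34.0000; (r_i+r_j)·cross = 6·-34.0000 = -204.0000
edge 1: (3.5,2.5)→(12.5,4.5)  cross = 3.5·4.5 − 12.5·2.5 = -15.5000; (r_i+r_j)·cross = 16·-15.5000 = -248.0000
edge 2: (12.5,4.5)→(14.5,8)  cross = 12.5·8 − 14.5·4.5 = 34.7500; (r_i+r_j)·cross = 27·34.7500 = 938.2500
edge 3: (14.5,8)→(19.5,19.5)  cross = 14.5·19.5 − 19.5·8 = 126.7500; (r_i+r_j)·cross = 34·126.7500 = 4309.5000
edge 4: (19.5,19.5)→(12,30.5)  cross = 19.5·30.5 − 12·19.5 = 360.7500; (r_i+r_j)·cross = 31.5·360.7500 = 11363.6250
edge 5: (12,30.5)→(3.5,37.5)  cross = 12·37.5 − 3.5·30.5 = 343.2500; (r_i+r_j)·cross = 15.5·343.2500 = 5320.3750
edge 6: (3.5,37.5)→(2.5,11.5)  cross = 3.5·11.5 − 2.5·37.5 = -53.5000; (r_i+r_j)·cross = 6·-53.5000 = -321.0000
Σcross = 762.5000 → A = |Σcross|/2 = 381.2500 mm²
Σ(r_i+r_j)·cross = 21158.7500 → first moment M = |Σ|/6 = 3526.4583
R_c = M/A = 3526.4583/381.2500 = 9.2497 mm
θ = 133° = 2.321288 rad
V = θ·R_c·A = 2.321288·9.2497·381.2500 = 8185.925 mm³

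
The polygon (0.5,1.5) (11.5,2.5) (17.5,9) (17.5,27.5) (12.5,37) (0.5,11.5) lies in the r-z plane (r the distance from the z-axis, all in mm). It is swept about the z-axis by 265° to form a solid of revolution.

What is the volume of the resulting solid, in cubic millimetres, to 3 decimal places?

Volume = 18198.123 mm³

Profile (r,z), 6 vertices: (0.5,1.5) (11.5,2.5) (17.5,9) (17.5,27.5) (12.5,37) (0.5,11.5)
edge 0: (0.5,1.5)→(11.5,2.5)  cross = 0.5·2.5 − 11.5·1.5 = -16.0000; (r_i+r_j)·cross = 12·-16.0000 = -192.0000
edge 1: (11.5,2.5)→(17.5,9)  cross = 11.5·9 − 17.5·2.5 = 59.7500; (r_i+r_j)·cross = 29·59.7500 = 1732.7500
edge 2: (17.5,9)→(17.5,27.5)  cross = 17.5·27.5 − 17.5·9 = 323.7500; (r_i+r_j)·cross = 35·323.7500 = 11331.2500
edge 3: (17.5,27.5)→(12.5,37)  cross = 17.5·37 − 12.5·27.5 = 303.7500; (r_i+r_j)·cross = 30·303.7500 = 9112.5000
edge 4: (12.5,37)→(0.5,11.5)  cross = 12.5·11.5 − 0.5·37 = 125.2500; (r_i+r_j)·cross = 13·125.2500 = 1628.2500
edge 5: (0.5,11.5)→(0.5,1.5)  cross = 0.5·1.5 − 0.5·11.5 = -5.0000; (r_i+r_j)·cross = 1·-5.0000 = -5.0000
Σcross = 791.5000 → A = |Σcross|/2 = 395.7500 mm²
Σ(r_i+r_j)·cross = 23607.7500 → first moment M = |Σ|/6 = 3934.6250
R_c = M/A = 3934.6250/395.7500 = 9.9422 mm
θ = 265° = 4.625123 rad
V = θ·R_c·A = 4.625123·9.9422·395.7500 = 18198.123 mm³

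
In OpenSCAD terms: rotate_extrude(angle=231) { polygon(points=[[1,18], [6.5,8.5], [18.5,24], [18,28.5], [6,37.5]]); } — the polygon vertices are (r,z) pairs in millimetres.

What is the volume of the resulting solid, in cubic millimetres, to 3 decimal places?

Profile (r,z), 5 vertices: (1,18) (6.5,8.5) (18.5,24) (18,28.5) (6,37.5)
edge 0: (1,18)→(6.5,8.5)  cross = 1·8.5 − 6.5·18 = -108.5000; (r_i+r_j)·cross = 7.5·-108.5000 = -813.7500
edge 1: (6.5,8.5)→(18.5,24)  cross = 6.5·24 − 18.5·8.5 = -1.2500; (r_i+r_j)·cross = 25·-1.2500 = -31.2500
edge 2: (18.5,24)→(18,28.5)  cross = 18.5·28.5 − 18·24 = 95.2500; (r_i+r_j)·cross = 36.5·95.2500 = 3476.6250
edge 3: (18,28.5)→(6,37.5)  cross = 18·37.5 − 6·28.5 = 504.0000; (r_i+r_j)·cross = 24·504.0000 = 12096.0000
edge 4: (6,37.5)→(1,18)  cross = 6·18 − 1·37.5 = 70.5000; (r_i+r_j)·cross = 7·70.5000 = 493.5000
Σcross = 560.0000 → A = |Σcross|/2 = 280.0000 mm²
Σ(r_i+r_j)·cross = 15221.1250 → first moment M = |Σ|/6 = 2536.8542
R_c = M/A = 2536.8542/280.0000 = 9.0602 mm
θ = 231° = 4.031711 rad
V = θ·R_c·A = 4.031711·9.0602·280.0000 = 10227.862 mm³

Volume = 10227.862 mm³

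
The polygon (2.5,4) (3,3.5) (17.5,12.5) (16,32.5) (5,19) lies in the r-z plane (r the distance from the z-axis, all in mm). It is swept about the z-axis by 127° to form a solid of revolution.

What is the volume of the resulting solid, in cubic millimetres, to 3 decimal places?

Volume = 5398.683 mm³

Profile (r,z), 5 vertices: (2.5,4) (3,3.5) (17.5,12.5) (16,32.5) (5,19)
edge 0: (2.5,4)→(3,3.5)  cross = 2.5·3.5 − 3·4 = -3.2500; (r_i+r_j)·cross = 5.5·-3.2500 = -17.8750
edge 1: (3,3.5)→(17.5,12.5)  cross = 3·12.5 − 17.5·3.5 = -23.7500; (r_i+r_j)·cross = 20.5·-23.7500 = -486.8750
edge 2: (17.5,12.5)→(16,32.5)  cross = 17.5·32.5 − 16·12.5 = 368.7500; (r_i+r_j)·cross = 33.5·368.7500 = 12353.1250
edge 3: (16,32.5)→(5,19)  cross = 16·19 − 5·32.5 = 141.5000; (r_i+r_j)·cross = 21·141.5000 = 2971.5000
edge 4: (5,19)→(2.5,4)  cross = 5·4 − 2.5·19 = -27.5000; (r_i+r_j)·cross = 7.5·-27.5000 = -206.2500
Σcross = 455.7500 → A = |Σcross|/2 = 227.8750 mm²
Σ(r_i+r_j)·cross = 14613.6250 → first moment M = |Σ|/6 = 2435.6042
R_c = M/A = 2435.6042/227.8750 = 10.6883 mm
θ = 127° = 2.216568 rad
V = θ·R_c·A = 2.216568·10.6883·227.8750 = 5398.683 mm³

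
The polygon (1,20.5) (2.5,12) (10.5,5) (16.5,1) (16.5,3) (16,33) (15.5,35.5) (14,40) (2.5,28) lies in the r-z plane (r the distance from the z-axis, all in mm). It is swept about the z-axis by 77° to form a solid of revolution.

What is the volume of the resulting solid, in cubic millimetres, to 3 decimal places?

Volume = 5370.238 mm³

Profile (r,z), 9 vertices: (1,20.5) (2.5,12) (10.5,5) (16.5,1) (16.5,3) (16,33) (15.5,35.5) (14,40) (2.5,28)
edge 0: (1,20.5)→(2.5,12)  cross = 1·12 − 2.5·20.5 = -39.2500; (r_i+r_j)·cross = 3.5·-39.2500 = -137.3750
edge 1: (2.5,12)→(10.5,5)  cross = 2.5·5 − 10.5·12 = -113.5000; (r_i+r_j)·cross = 13·-113.5000 = -1475.5000
edge 2: (10.5,5)→(16.5,1)  cross = 10.5·1 − 16.5·5 = -72.0000; (r_i+r_j)·cross = 27·-72.0000 = -1944.0000
edge 3: (16.5,1)→(16.5,3)  cross = 16.5·3 − 16.5·1 = 33.0000; (r_i+r_j)·cross = 33·33.0000 = 1089.0000
edge 4: (16.5,3)→(16,33)  cross = 16.5·33 − 16·3 = 496.5000; (r_i+r_j)·cross = 32.5·496.5000 = 16136.2500
edge 5: (16,33)→(15.5,35.5)  cross = 16·35.5 − 15.5·33 = 56.5000; (r_i+r_j)·cross = 31.5·56.5000 = 1779.7500
edge 6: (15.5,35.5)→(14,40)  cross = 15.5·40 − 14·35.5 = 123.0000; (r_i+r_j)·cross = 29.5·123.0000 = 3628.5000
edge 7: (14,40)→(2.5,28)  cross = 14·28 − 2.5·40 = 292.0000; (r_i+r_j)·cross = 16.5·292.0000 = 4818.0000
edge 8: (2.5,28)→(1,20.5)  cross = 2.5·20.5 − 1·28 = 23.2500; (r_i+r_j)·cross = 3.5·23.2500 = 81.3750
Σcross = 799.5000 → A = |Σcross|/2 = 399.7500 mm²
Σ(r_i+r_j)·cross = 23976.0000 → first moment M = |Σ|/6 = 3996.0000
R_c = M/A = 3996.0000/399.7500 = 9.9962 mm
θ = 77° = 1.343904 rad
V = θ·R_c·A = 1.343904·9.9962·399.7500 = 5370.238 mm³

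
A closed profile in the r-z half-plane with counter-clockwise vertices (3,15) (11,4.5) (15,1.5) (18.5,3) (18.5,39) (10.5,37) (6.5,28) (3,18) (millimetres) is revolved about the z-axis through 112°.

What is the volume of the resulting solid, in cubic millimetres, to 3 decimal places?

Volume = 10072.557 mm³

Profile (r,z), 8 vertices: (3,15) (11,4.5) (15,1.5) (18.5,3) (18.5,39) (10.5,37) (6.5,28) (3,18)
edge 0: (3,15)→(11,4.5)  cross = 3·4.5 − 11·15 = -151.5000; (r_i+r_j)·cross = 14·-151.5000 = -2121.0000
edge 1: (11,4.5)→(15,1.5)  cross = 11·1.5 − 15·4.5 = -51.0000; (r_i+r_j)·cross = 26·-51.0000 = -1326.0000
edge 2: (15,1.5)→(18.5,3)  cross = 15·3 − 18.5·1.5 = 17.2500; (r_i+r_j)·cross = 33.5·17.2500 = 577.8750
edge 3: (18.5,3)→(18.5,39)  cross = 18.5·39 − 18.5·3 = 666.0000; (r_i+r_j)·cross = 37·666.0000 = 24642.0000
edge 4: (18.5,39)→(10.5,37)  cross = 18.5·37 − 10.5·39 = 275.0000; (r_i+r_j)·cross = 29·275.0000 = 7975.0000
edge 5: (10.5,37)→(6.5,28)  cross = 10.5·28 − 6.5·37 = 53.5000; (r_i+r_j)·cross = 17·53.5000 = 909.5000
edge 6: (6.5,28)→(3,18)  cross = 6.5·18 − 3·28 = 33.0000; (r_i+r_j)·cross = 9.5·33.0000 = 313.5000
edge 7: (3,18)→(3,15)  cross = 3·15 − 3·18 = -9.0000; (r_i+r_j)·cross = 6·-9.0000 = -54.0000
Σcross = 833.2500 → A = |Σcross|/2 = 416.6250 mm²
Σ(r_i+r_j)·cross = 30916.8750 → first moment M = |Σ|/6 = 5152.8125
R_c = M/A = 5152.8125/416.6250 = 12.3680 mm
θ = 112° = 1.954769 rad
V = θ·R_c·A = 1.954769·12.3680·416.6250 = 10072.557 mm³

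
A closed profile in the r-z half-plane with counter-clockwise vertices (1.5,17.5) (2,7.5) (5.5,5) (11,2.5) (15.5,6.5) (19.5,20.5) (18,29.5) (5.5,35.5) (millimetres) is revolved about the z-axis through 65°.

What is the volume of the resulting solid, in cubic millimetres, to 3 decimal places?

Volume = 4877.014 mm³

Profile (r,z), 8 vertices: (1.5,17.5) (2,7.5) (5.5,5) (11,2.5) (15.5,6.5) (19.5,20.5) (18,29.5) (5.5,35.5)
edge 0: (1.5,17.5)→(2,7.5)  cross = 1.5·7.5 − 2·17.5 = -23.7500; (r_i+r_j)·cross = 3.5·-23.7500 = -83.1250
edge 1: (2,7.5)→(5.5,5)  cross = 2·5 − 5.5·7.5 = -31.2500; (r_i+r_j)·cross = 7.5·-31.2500 = -234.3750
edge 2: (5.5,5)→(11,2.5)  cross = 5.5·2.5 − 11·5 = -41.2500; (r_i+r_j)·cross = 16.5·-41.2500 = -680.6250
edge 3: (11,2.5)→(15.5,6.5)  cross = 11·6.5 − 15.5·2.5 = 32.7500; (r_i+r_j)·cross = 26.5·32.7500 = 867.8750
edge 4: (15.5,6.5)→(19.5,20.5)  cross = 15.5·20.5 − 19.5·6.5 = 191.0000; (r_i+r_j)·cross = 35·191.0000 = 6685.0000
edge 5: (19.5,20.5)→(18,29.5)  cross = 19.5·29.5 − 18·20.5 = 206.2500; (r_i+r_j)·cross = 37.5·206.2500 = 7734.3750
edge 6: (18,29.5)→(5.5,35.5)  cross = 18·35.5 − 5.5·29.5 = 476.7500; (r_i+r_j)·cross = 23.5·476.7500 = 11203.6250
edge 7: (5.5,35.5)→(1.5,17.5)  cross = 5.5·17.5 − 1.5·35.5 = 43.0000; (r_i+r_j)·cross = 7·43.0000 = 301.0000
Σcross = 853.5000 → A = |Σcross|/2 = 426.7500 mm²
Σ(r_i+r_j)·cross = 25793.7500 → first moment M = |Σ|/6 = 4298.9583
R_c = M/A = 4298.9583/426.7500 = 10.0737 mm
θ = 65° = 1.134464 rad
V = θ·R_c·A = 1.134464·10.0737·426.7500 = 4877.014 mm³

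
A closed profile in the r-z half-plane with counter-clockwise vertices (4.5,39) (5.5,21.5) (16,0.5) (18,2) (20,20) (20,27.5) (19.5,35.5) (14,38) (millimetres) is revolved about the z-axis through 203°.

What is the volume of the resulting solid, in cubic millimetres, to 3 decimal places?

Profile (r,z), 8 vertices: (4.5,39) (5.5,21.5) (16,0.5) (18,2) (20,20) (20,27.5) (19.5,35.5) (14,38)
edge 0: (4.5,39)→(5.5,21.5)  cross = 4.5·21.5 − 5.5·39 = -117.7500; (r_i+r_j)·cross = 10·-117.7500 = -1177.5000
edge 1: (5.5,21.5)→(16,0.5)  cross = 5.5·0.5 − 16·21.5 = -341.2500; (r_i+r_j)·cross = 21.5·-341.2500 = -7336.8750
edge 2: (16,0.5)→(18,2)  cross = 16·2 − 18·0.5 = 23.0000; (r_i+r_j)·cross = 34·23.0000 = 782.0000
edge 3: (18,2)→(20,20)  cross = 18·20 − 20·2 = 320.0000; (r_i+r_j)·cross = 38·320.0000 = 12160.0000
edge 4: (20,20)→(20,27.5)  cross = 20·27.5 − 20·20 = 150.0000; (r_i+r_j)·cross = 40·150.0000 = 6000.0000
edge 5: (20,27.5)→(19.5,35.5)  cross = 20·35.5 − 19.5·27.5 = 173.7500; (r_i+r_j)·cross = 39.5·173.7500 = 6863.1250
edge 6: (19.5,35.5)→(14,38)  cross = 19.5·38 − 14·35.5 = 244.0000; (r_i+r_j)·cross = 33.5·244.0000 = 8174.0000
edge 7: (14,38)→(4.5,39)  cross = 14·39 − 4.5·38 = 375.0000; (r_i+r_j)·cross = 18.5·375.0000 = 6937.5000
Σcross = 826.7500 → A = |Σcross|/2 = 413.3750 mm²
Σ(r_i+r_j)·cross = 32402.2500 → first moment M = |Σ|/6 = 5400.3750
R_c = M/A = 5400.3750/413.3750 = 13.0641 mm
θ = 203° = 3.543018 rad
V = θ·R_c·A = 3.543018·13.0641·413.3750 = 19133.628 mm³

Volume = 19133.628 mm³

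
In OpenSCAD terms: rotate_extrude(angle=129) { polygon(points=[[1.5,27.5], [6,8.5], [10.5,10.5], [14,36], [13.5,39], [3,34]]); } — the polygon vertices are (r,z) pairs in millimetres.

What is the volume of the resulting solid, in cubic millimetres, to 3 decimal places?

Volume = 4322.550 mm³

Profile (r,z), 6 vertices: (1.5,27.5) (6,8.5) (10.5,10.5) (14,36) (13.5,39) (3,34)
edge 0: (1.5,27.5)→(6,8.5)  cross = 1.5·8.5 − 6·27.5 = -152.2500; (r_i+r_j)·cross = 7.5·-152.2500 = -1141.8750
edge 1: (6,8.5)→(10.5,10.5)  cross = 6·10.5 − 10.5·8.5 = -26.2500; (r_i+r_j)·cross = 16.5·-26.2500 = -433.1250
edge 2: (10.5,10.5)→(14,36)  cross = 10.5·36 − 14·10.5 = 231.0000; (r_i+r_j)·cross = 24.5·231.0000 = 5659.5000
edge 3: (14,36)→(13.5,39)  cross = 14·39 − 13.5·36 = 60.0000; (r_i+r_j)·cross = 27.5·60.0000 = 1650.0000
edge 4: (13.5,39)→(3,34)  cross = 13.5·34 − 3·39 = 342.0000; (r_i+r_j)·cross = 16.5·342.0000 = 5643.0000
edge 5: (3,34)→(1.5,27.5)  cross = 3·27.5 − 1.5·34 = 31.5000; (r_i+r_j)·cross = 4.5·31.5000 = 141.7500
Σcross = 486.0000 → A = |Σcross|/2 = 243.0000 mm²
Σ(r_i+r_j)·cross = 11519.2500 → first moment M = |Σ|/6 = 1919.8750
R_c = M/A = 1919.8750/243.0000 = 7.9007 mm
θ = 129° = 2.251475 rad
V = θ·R_c·A = 2.251475·7.9007·243.0000 = 4322.550 mm³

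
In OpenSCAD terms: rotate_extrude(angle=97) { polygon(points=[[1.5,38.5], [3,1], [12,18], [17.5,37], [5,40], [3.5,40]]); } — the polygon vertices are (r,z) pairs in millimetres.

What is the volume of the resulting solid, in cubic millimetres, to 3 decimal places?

Volume = 4625.686 mm³

Profile (r,z), 6 vertices: (1.5,38.5) (3,1) (12,18) (17.5,37) (5,40) (3.5,40)
edge 0: (1.5,38.5)→(3,1)  cross = 1.5·1 − 3·38.5 = -114.0000; (r_i+r_j)·cross = 4.5·-114.0000 = -513.0000
edge 1: (3,1)→(12,18)  cross = 3·18 − 12·1 = 42.0000; (r_i+r_j)·cross = 15·42.0000 = 630.0000
edge 2: (12,18)→(17.5,37)  cross = 12·37 − 17.5·18 = 129.0000; (r_i+r_j)·cross = 29.5·129.0000 = 3805.5000
edge 3: (17.5,37)→(5,40)  cross = 17.5·40 − 5·37 = 515.0000; (r_i+r_j)·cross = 22.5·515.0000 = 11587.5000
edge 4: (5,40)→(3.5,40)  cross = 5·40 − 3.5·40 = 60.0000; (r_i+r_j)·cross = 8.5·60.0000 = 510.0000
edge 5: (3.5,40)→(1.5,38.5)  cross = 3.5·38.5 − 1.5·40 = 74.7500; (r_i+r_j)·cross = 5·74.7500 = 373.7500
Σcross = 706.7500 → A = |Σcross|/2 = 353.3750 mm²
Σ(r_i+r_j)·cross = 16393.7500 → first moment M = |Σ|/6 = 2732.2917
R_c = M/A = 2732.2917/353.3750 = 7.7320 mm
θ = 97° = 1.692969 rad
V = θ·R_c·A = 1.692969·7.7320·353.3750 = 4625.686 mm³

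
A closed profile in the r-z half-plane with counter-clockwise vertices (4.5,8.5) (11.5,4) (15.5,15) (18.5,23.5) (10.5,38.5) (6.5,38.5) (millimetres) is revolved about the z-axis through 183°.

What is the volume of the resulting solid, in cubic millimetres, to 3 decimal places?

Profile (r,z), 6 vertices: (4.5,8.5) (11.5,4) (15.5,15) (18.5,23.5) (10.5,38.5) (6.5,38.5)
edge 0: (4.5,8.5)→(11.5,4)  cross = 4.5·4 − 11.5·8.5 = -79.7500; (r_i+r_j)·cross = 16·-79.7500 = -1276.0000
edge 1: (11.5,4)→(15.5,15)  cross = 11.5·15 − 15.5·4 = 110.5000; (r_i+r_j)·cross = 27·110.5000 = 2983.5000
edge 2: (15.5,15)→(18.5,23.5)  cross = 15.5·23.5 − 18.5·15 = 86.7500; (r_i+r_j)·cross = 34·86.7500 = 2949.5000
edge 3: (18.5,23.5)→(10.5,38.5)  cross = 18.5·38.5 − 10.5·23.5 = 465.5000; (r_i+r_j)·cross = 29·465.5000 = 13499.5000
edge 4: (10.5,38.5)→(6.5,38.5)  cross = 10.5·38.5 − 6.5·38.5 = 154.0000; (r_i+r_j)·cross = 17·154.0000 = 2618.0000
edge 5: (6.5,38.5)→(4.5,8.5)  cross = 6.5·8.5 − 4.5·38.5 = -118.0000; (r_i+r_j)·cross = 11·-118.0000 = -1298.0000
Σcross = 619.0000 → A = |Σcross|/2 = 309.5000 mm²
Σ(r_i+r_j)·cross = 19476.5000 → first moment M = |Σ|/6 = 3246.0833
R_c = M/A = 3246.0833/309.5000 = 10.4882 mm
θ = 183° = 3.193953 rad
V = θ·R_c·A = 3.193953·10.4882·309.5000 = 10367.836 mm³

Volume = 10367.836 mm³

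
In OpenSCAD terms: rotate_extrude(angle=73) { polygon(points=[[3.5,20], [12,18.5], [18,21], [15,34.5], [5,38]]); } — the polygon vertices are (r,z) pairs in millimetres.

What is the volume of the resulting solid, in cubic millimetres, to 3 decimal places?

Profile (r,z), 5 vertices: (3.5,20) (12,18.5) (18,21) (15,34.5) (5,38)
edge 0: (3.5,20)→(12,18.5)  cross = 3.5·18.5 − 12·20 = -175.2500; (r_i+r_j)·cross = 15.5·-175.2500 = -2716.3750
edge 1: (12,18.5)→(18,21)  cross = 12·21 − 18·18.5 = -81.0000; (r_i+r_j)·cross = 30·-81.0000 = -2430.0000
edge 2: (18,21)→(15,34.5)  cross = 18·34.5 − 15·21 = 306.0000; (r_i+r_j)·cross = 33·306.0000 = 10098.0000
edge 3: (15,34.5)→(5,38)  cross = 15·38 − 5·34.5 = 397.5000; (r_i+r_j)·cross = 20·397.5000 = 7950.0000
edge 4: (5,38)→(3.5,20)  cross = 5·20 − 3.5·38 = -33.0000; (r_i+r_j)·cross = 8.5·-33.0000 = -280.5000
Σcross = 414.2500 → A = |Σcross|/2 = 207.1250 mm²
Σ(r_i+r_j)·cross = 12621.1250 → first moment M = |Σ|/6 = 2103.5208
R_c = M/A = 2103.5208/207.1250 = 10.1558 mm
θ = 73° = 1.274090 rad
V = θ·R_c·A = 1.274090·10.1558·207.1250 = 2680.076 mm³

Volume = 2680.076 mm³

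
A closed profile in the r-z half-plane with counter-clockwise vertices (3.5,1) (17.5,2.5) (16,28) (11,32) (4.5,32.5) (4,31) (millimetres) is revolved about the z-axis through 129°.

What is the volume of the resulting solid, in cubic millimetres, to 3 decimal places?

Volume = 8632.717 mm³

Profile (r,z), 6 vertices: (3.5,1) (17.5,2.5) (16,28) (11,32) (4.5,32.5) (4,31)
edge 0: (3.5,1)→(17.5,2.5)  cross = 3.5·2.5 − 17.5·1 = -8.7500; (r_i+r_j)·cross = 21·-8.7500 = -183.7500
edge 1: (17.5,2.5)→(16,28)  cross = 17.5·28 − 16·2.5 = 450.0000; (r_i+r_j)·cross = 33.5·450.0000 = 15075.0000
edge 2: (16,28)→(11,32)  cross = 16·32 − 11·28 = 204.0000; (r_i+r_j)·cross = 27·204.0000 = 5508.0000
edge 3: (11,32)→(4.5,32.5)  cross = 11·32.5 − 4.5·32 = 213.5000; (r_i+r_j)·cross = 15.5·213.5000 = 3309.2500
edge 4: (4.5,32.5)→(4,31)  cross = 4.5·31 − 4·32.5 = 9.5000; (r_i+r_j)·cross = 8.5·9.5000 = 80.7500
edge 5: (4,31)→(3.5,1)  cross = 4·1 − 3.5·31 = -104.5000; (r_i+r_j)·cross = 7.5·-104.5000 = -783.7500
Σcross = 763.7500 → A = |Σcross|/2 = 381.8750 mm²
Σ(r_i+r_j)·cross = 23005.5000 → first moment M = |Σ|/6 = 3834.2500
R_c = M/A = 3834.2500/381.8750 = 10.0406 mm
θ = 129° = 2.251475 rad
V = θ·R_c·A = 2.251475·10.0406·381.8750 = 8632.717 mm³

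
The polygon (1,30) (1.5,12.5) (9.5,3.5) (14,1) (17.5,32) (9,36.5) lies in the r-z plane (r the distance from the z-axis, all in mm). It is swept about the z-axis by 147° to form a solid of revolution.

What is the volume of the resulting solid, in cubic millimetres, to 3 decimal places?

Profile (r,z), 6 vertices: (1,30) (1.5,12.5) (9.5,3.5) (14,1) (17.5,32) (9,36.5)
edge 0: (1,30)→(1.5,12.5)  cross = 1·12.5 − 1.5·30 = -32.5000; (r_i+r_j)·cross = 2.5·-32.5000 = -81.2500
edge 1: (1.5,12.5)→(9.5,3.5)  cross = 1.5·3.5 − 9.5·12.5 = -113.5000; (r_i+r_j)·cross = 11·-113.5000 = -1248.5000
edge 2: (9.5,3.5)→(14,1)  cross = 9.5·1 − 14·3.5 = -39.5000; (r_i+r_j)·cross = 23.5·-39.5000 = -928.2500
edge 3: (14,1)→(17.5,32)  cross = 14·32 − 17.5·1 = 430.5000; (r_i+r_j)·cross = 31.5·430.5000 = 13560.7500
edge 4: (17.5,32)→(9,36.5)  cross = 17.5·36.5 − 9·32 = 350.7500; (r_i+r_j)·cross = 26.5·350.7500 = 9294.8750
edge 5: (9,36.5)→(1,30)  cross = 9·30 − 1·36.5 = 233.5000; (r_i+r_j)·cross = 10·233.5000 = 2335.0000
Σcross = 829.2500 → A = |Σcross|/2 = 414.6250 mm²
Σ(r_i+r_j)·cross = 22932.6250 → first moment M = |Σ|/6 = 3822.1042
R_c = M/A = 3822.1042/414.6250 = 9.2182 mm
θ = 147° = 2.565634 rad
V = θ·R_c·A = 2.565634·9.2182·414.6250 = 9806.120 mm³

Volume = 9806.120 mm³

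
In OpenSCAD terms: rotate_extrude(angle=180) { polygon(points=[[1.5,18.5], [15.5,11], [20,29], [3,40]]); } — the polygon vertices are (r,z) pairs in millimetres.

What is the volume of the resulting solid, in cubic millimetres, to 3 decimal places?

Volume = 10436.240 mm³

Profile (r,z), 4 vertices: (1.5,18.5) (15.5,11) (20,29) (3,40)
edge 0: (1.5,18.5)→(15.5,11)  cross = 1.5·11 − 15.5·18.5 = -270.2500; (r_i+r_j)·cross = 17·-270.2500 = -4594.2500
edge 1: (15.5,11)→(20,29)  cross = 15.5·29 − 20·11 = 229.5000; (r_i+r_j)·cross = 35.5·229.5000 = 8147.2500
edge 2: (20,29)→(3,40)  cross = 20·40 − 3·29 = 713.0000; (r_i+r_j)·cross = 23·713.0000 = 16399.0000
edge 3: (3,40)→(1.5,18.5)  cross = 3·18.5 − 1.5·40 = -4.5000; (r_i+r_j)·cross = 4.5·-4.5000 = -20.2500
Σcross = 667.7500 → A = |Σcross|/2 = 333.8750 mm²
Σ(r_i+r_j)·cross = 19931.7500 → first moment M = |Σ|/6 = 3321.9583
R_c = M/A = 3321.9583/333.8750 = 9.9497 mm
θ = 180° = 3.141593 rad
V = θ·R_c·A = 3.141593·9.9497·333.8750 = 10436.240 mm³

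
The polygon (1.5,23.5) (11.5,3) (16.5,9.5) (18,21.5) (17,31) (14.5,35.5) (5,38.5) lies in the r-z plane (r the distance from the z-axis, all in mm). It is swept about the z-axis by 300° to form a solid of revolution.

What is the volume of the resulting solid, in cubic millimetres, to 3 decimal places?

Volume = 20908.281 mm³

Profile (r,z), 7 vertices: (1.5,23.5) (11.5,3) (16.5,9.5) (18,21.5) (17,31) (14.5,35.5) (5,38.5)
edge 0: (1.5,23.5)→(11.5,3)  cross = 1.5·3 − 11.5·23.5 = -265.7500; (r_i+r_j)·cross = 13·-265.7500 = -3454.7500
edge 1: (11.5,3)→(16.5,9.5)  cross = 11.5·9.5 − 16.5·3 = 59.7500; (r_i+r_j)·cross = 28·59.7500 = 1673.0000
edge 2: (16.5,9.5)→(18,21.5)  cross = 16.5·21.5 − 18·9.5 = 183.7500; (r_i+r_j)·cross = 34.5·183.7500 = 6339.3750
edge 3: (18,21.5)→(17,31)  cross = 18·31 − 17·21.5 = 192.5000; (r_i+r_j)·cross = 35·192.5000 = 6737.5000
edge 4: (17,31)→(14.5,35.5)  cross = 17·35.5 − 14.5·31 = 154.0000; (r_i+r_j)·cross = 31.5·154.0000 = 4851.0000
edge 5: (14.5,35.5)→(5,38.5)  cross = 14.5·38.5 − 5·35.5 = 380.7500; (r_i+r_j)·cross = 19.5·380.7500 = 7424.6250
edge 6: (5,38.5)→(1.5,23.5)  cross = 5·23.5 − 1.5·38.5 = 59.7500; (r_i+r_j)·cross = 6.5·59.7500 = 388.3750
Σcross = 764.7500 → A = |Σcross|/2 = 382.3750 mm²
Σ(r_i+r_j)·cross = 23959.1250 → first moment M = |Σ|/6 = 3993.1875
R_c = M/A = 3993.1875/382.3750 = 10.4431 mm
θ = 300° = 5.235988 rad
V = θ·R_c·A = 5.235988·10.4431·382.3750 = 20908.281 mm³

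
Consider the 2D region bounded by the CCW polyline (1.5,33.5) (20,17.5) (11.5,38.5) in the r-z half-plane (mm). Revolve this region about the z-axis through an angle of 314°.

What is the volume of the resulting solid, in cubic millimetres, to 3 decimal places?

Volume = 7610.814 mm³

Profile (r,z), 3 vertices: (1.5,33.5) (20,17.5) (11.5,38.5)
edge 0: (1.5,33.5)→(20,17.5)  cross = 1.5·17.5 − 20·33.5 = -643.7500; (r_i+r_j)·cross = 21.5·-643.7500 = -13840.6250
edge 1: (20,17.5)→(11.5,38.5)  cross = 20·38.5 − 11.5·17.5 = 568.7500; (r_i+r_j)·cross = 31.5·568.7500 = 17915.6250
edge 2: (11.5,38.5)→(1.5,33.5)  cross = 11.5·33.5 − 1.5·38.5 = 327.5000; (r_i+r_j)·cross = 13·327.5000 = 4257.5000
Σcross = 252.5000 → A = |Σcross|/2 = 126.2500 mm²
Σ(r_i+r_j)·cross = 8332.5000 → first moment M = |Σ|/6 = 1388.7500
R_c = M/A = 1388.7500/126.2500 = 11.0000 mm
θ = 314° = 5.480334 rad
V = θ·R_c·A = 5.480334·11.0000·126.2500 = 7610.814 mm³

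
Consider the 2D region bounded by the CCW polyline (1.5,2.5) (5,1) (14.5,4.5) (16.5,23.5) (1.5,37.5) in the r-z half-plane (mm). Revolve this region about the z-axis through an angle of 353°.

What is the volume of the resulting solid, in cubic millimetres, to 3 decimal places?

Volume = 19193.093 mm³

Profile (r,z), 5 vertices: (1.5,2.5) (5,1) (14.5,4.5) (16.5,23.5) (1.5,37.5)
edge 0: (1.5,2.5)→(5,1)  cross = 1.5·1 − 5·2.5 = -11.0000; (r_i+r_j)·cross = 6.5·-11.0000 = -71.5000
edge 1: (5,1)→(14.5,4.5)  cross = 5·4.5 − 14.5·1 = 8.0000; (r_i+r_j)·cross = 19.5·8.0000 = 156.0000
edge 2: (14.5,4.5)→(16.5,23.5)  cross = 14.5·23.5 − 16.5·4.5 = 266.5000; (r_i+r_j)·cross = 31·266.5000 = 8261.5000
edge 3: (16.5,23.5)→(1.5,37.5)  cross = 16.5·37.5 − 1.5·23.5 = 583.5000; (r_i+r_j)·cross = 18·583.5000 = 10503.0000
edge 4: (1.5,37.5)→(1.5,2.5)  cross = 1.5·2.5 − 1.5·37.5 = -52.5000; (r_i+r_j)·cross = 3·-52.5000 = -157.5000
Σcross = 794.5000 → A = |Σcross|/2 = 397.2500 mm²
Σ(r_i+r_j)·cross = 18691.5000 → first moment M = |Σ|/6 = 3115.2500
R_c = M/A = 3115.2500/397.2500 = 7.8420 mm
θ = 353° = 6.161012 rad
V = θ·R_c·A = 6.161012·7.8420·397.2500 = 19193.093 mm³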